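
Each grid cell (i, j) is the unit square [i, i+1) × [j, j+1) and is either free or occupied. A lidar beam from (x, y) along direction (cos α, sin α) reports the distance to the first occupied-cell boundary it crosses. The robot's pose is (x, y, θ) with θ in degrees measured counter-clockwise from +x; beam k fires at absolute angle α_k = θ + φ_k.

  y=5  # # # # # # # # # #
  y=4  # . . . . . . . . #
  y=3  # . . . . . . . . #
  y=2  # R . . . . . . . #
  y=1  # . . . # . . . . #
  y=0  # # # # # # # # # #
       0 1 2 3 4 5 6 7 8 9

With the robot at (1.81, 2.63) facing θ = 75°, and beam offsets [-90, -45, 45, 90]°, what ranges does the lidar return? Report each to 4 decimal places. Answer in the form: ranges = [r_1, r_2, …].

beam 1: φ=-90°, α=345°
  dir = (cos 345°, sin 345°) = (0.9659, -0.2588); from cell (1,2)
  next x-line at t=0.1967, next y-line at t=2.4341; Δt_x=1.0353, Δt_y=3.8637
    x: enter (2,2) at t=0.1967
    x: enter (3,2) at t=1.2320
    x: enter (4,2) at t=2.2673
    y: enter (4,1) at t=2.4341 ← occupied
  → r_1 = 2.4341
beam 2: φ=-45°, α=30°
  dir = (cos 30°, sin 30°) = (0.8660, 0.5000); from cell (1,2)
  next x-line at t=0.2194, next y-line at t=0.7400; Δt_x=1.1547, Δt_y=2.0000
    x: enter (2,2) at t=0.2194
    y: enter (2,3) at t=0.7400
    x: enter (3,3) at t=1.3741
    x: enter (4,3) at t=2.5288
    y: enter (4,4) at t=2.7400
    x: enter (5,4) at t=3.6835
    y: enter (5,5) at t=4.7400 ← occupied
  → r_2 = 4.7400
beam 3: φ=45°, α=120°
  dir = (cos 120°, sin 120°) = (-0.5000, 0.8660); from cell (1,2)
  next x-line at t=1.6200, next y-line at t=0.4272; Δt_x=2.0000, Δt_y=1.1547
    y: enter (1,3) at t=0.4272
    y: enter (1,4) at t=1.5819
    x: enter (0,4) at t=1.6200 ← occupied
  → r_3 = 1.6200
beam 4: φ=90°, α=165°
  dir = (cos 165°, sin 165°) = (-0.9659, 0.2588); from cell (1,2)
  next x-line at t=0.8386, next y-line at t=1.4296; Δt_x=1.0353, Δt_y=3.8637
    x: enter (0,2) at t=0.8386 ← occupied
  → r_4 = 0.8386

ranges = [2.4341, 4.7400, 1.6200, 0.8386]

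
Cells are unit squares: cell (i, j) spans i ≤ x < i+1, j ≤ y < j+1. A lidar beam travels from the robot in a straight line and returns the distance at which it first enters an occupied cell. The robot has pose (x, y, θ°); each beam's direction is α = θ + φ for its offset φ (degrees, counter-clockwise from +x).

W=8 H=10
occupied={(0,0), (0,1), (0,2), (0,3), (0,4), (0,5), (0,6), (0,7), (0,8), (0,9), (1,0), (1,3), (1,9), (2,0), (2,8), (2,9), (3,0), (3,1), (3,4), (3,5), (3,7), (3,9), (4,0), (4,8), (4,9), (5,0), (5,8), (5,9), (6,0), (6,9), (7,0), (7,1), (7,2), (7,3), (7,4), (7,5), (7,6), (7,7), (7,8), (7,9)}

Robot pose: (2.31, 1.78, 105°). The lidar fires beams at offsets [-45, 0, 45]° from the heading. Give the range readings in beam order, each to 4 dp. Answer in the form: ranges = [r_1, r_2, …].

ranges = [2.5634, 1.2630, 1.5127]

beam 1: φ=-45°, α=60°
  dir = (cos 60°, sin 60°) = (0.5000, 0.8660); from cell (2,1)
  next x-line at t=1.3800, next y-line at t=0.2540; Δt_x=2.0000, Δt_y=1.1547
    y: enter (2,2) at t=0.2540
    x: enter (3,2) at t=1.3800
    y: enter (3,3) at t=1.4087
    y: enter (3,4) at t=2.5634 ← occupied
  → r_1 = 2.5634
beam 2: φ=0°, α=105°
  dir = (cos 105°, sin 105°) = (-0.2588, 0.9659); from cell (2,1)
  next x-line at t=1.1977, next y-line at t=0.2278; Δt_x=3.8637, Δt_y=1.0353
    y: enter (2,2) at t=0.2278
    x: enter (1,2) at t=1.1977
    y: enter (1,3) at t=1.2630 ← occupied
  → r_2 = 1.2630
beam 3: φ=45°, α=150°
  dir = (cos 150°, sin 150°) = (-0.8660, 0.5000); from cell (2,1)
  next x-line at t=0.3580, next y-line at t=0.4400; Δt_x=1.1547, Δt_y=2.0000
    x: enter (1,1) at t=0.3580
    y: enter (1,2) at t=0.4400
    x: enter (0,2) at t=1.5127 ← occupied
  → r_3 = 1.5127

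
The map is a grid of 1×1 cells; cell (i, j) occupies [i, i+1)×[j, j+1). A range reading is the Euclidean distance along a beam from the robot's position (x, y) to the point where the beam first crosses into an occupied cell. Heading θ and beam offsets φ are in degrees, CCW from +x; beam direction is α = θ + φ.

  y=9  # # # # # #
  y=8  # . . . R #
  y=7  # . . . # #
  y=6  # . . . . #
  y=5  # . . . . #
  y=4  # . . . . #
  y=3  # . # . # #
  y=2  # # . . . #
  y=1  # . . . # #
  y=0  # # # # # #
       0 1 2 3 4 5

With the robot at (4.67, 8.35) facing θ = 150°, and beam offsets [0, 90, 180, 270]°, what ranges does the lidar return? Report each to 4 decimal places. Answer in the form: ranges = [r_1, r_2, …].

beam 1: φ=0°, α=150°
  direction (-0.8660, 0.5000); cell (4,8); t to first gridline: x 0.7736, y 1.3000 (then +1.1547 / +2.0000)
    (3,8) via x @ 0.7736
    (3,9) via y @ 1.3000  # hit
  → r_1 = 1.3000
beam 2: φ=90°, α=240°
  direction (-0.5000, -0.8660); cell (4,8); t to first gridline: x 1.3400, y 0.4041 (then +2.0000 / +1.1547)
    (4,7) via y @ 0.4041  # hit
  → r_2 = 0.4041
beam 3: φ=180°, α=330°
  direction (0.8660, -0.5000); cell (4,8); t to first gridline: x 0.3811, y 0.7000 (then +1.1547 / +2.0000)
    (5,8) via x @ 0.3811  # hit
  → r_3 = 0.3811
beam 4: φ=270°, α=60°
  direction (0.5000, 0.8660); cell (4,8); t to first gridline: x 0.6600, y 0.7506 (then +2.0000 / +1.1547)
    (5,8) via x @ 0.6600  # hit
  → r_4 = 0.6600

ranges = [1.3000, 0.4041, 0.3811, 0.6600]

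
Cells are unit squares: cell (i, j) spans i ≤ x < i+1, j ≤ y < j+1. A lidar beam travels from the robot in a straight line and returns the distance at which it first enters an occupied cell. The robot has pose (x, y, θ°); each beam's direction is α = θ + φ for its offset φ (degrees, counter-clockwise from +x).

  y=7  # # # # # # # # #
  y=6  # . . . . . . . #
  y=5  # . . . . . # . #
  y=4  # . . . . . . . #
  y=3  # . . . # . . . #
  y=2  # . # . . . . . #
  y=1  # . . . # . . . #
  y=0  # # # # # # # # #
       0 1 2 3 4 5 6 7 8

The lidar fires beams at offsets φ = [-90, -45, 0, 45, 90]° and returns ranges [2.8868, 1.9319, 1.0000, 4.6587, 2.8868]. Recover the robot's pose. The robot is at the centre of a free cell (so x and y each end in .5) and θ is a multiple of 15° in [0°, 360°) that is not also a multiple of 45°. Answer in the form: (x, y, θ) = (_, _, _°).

Enumerate (i+0.5, j+0.5, θ) over the 38 free cells and 16 admissible headings. For each, cast all 5 beams and compare to the given ranges.
  (6.5, 3.5, 210°): beam 1 = 4.0415 ≠ 2.8868 ✗
  (4.5, 5.5, 210°): beam 1 = 1.7321 ≠ 2.8868 ✗
  (5.5, 1.5, 105°): beam 1 = 2.5882 ≠ 2.8868 ✗
  …
  (3.5, 4.5, 300°): r_1=2.8868, r_2=1.9319, r_3=1.0000, r_4=4.6587, r_5=2.8868 — all match ✓
No second candidate reproduces the full scan.

(x, y, θ) = (3.5, 4.5, 300°)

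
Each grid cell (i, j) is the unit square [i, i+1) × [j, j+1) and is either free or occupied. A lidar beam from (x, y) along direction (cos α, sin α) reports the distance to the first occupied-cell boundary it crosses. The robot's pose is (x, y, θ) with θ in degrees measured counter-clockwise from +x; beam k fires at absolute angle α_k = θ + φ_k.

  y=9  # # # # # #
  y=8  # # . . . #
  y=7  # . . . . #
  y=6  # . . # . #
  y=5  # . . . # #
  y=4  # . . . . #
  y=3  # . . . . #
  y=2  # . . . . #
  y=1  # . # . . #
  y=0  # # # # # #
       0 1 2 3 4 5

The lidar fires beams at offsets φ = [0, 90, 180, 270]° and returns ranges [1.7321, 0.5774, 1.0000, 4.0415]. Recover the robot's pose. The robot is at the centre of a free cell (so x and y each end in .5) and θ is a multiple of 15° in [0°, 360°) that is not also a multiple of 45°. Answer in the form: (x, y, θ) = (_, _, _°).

(x, y, θ) = (4.5, 2.5, 240°)

Candidates: 28 free-cell centres × 16 headings = 448 poses. Raycast each; keep the one whose scan matches to 4 dp.
  (2.5, 7.5, 30°): beam 1 = 2.8868 ≠ 1.7321 ✗
  (2.5, 5.5, 150°): beam 2 = 3.0000 ≠ 0.5774 ✗
  (3.5, 7.5, 15°): beam 1 = 1.5529 ≠ 1.7321 ✗
  (1.5, 5.5, 120°): beam 1 = 1.0000 ≠ 1.7321 ✗
  (2.5, 3.5, 255°): beam 1 = 1.5529 ≠ 1.7321 ✗
  …
  (4.5, 2.5, 240°): r_1=1.7321, r_2=0.5774, r_3=1.0000, r_4=4.0415 — all match ✓
Unique over the lattice → pose = (4.5, 2.5, 240°).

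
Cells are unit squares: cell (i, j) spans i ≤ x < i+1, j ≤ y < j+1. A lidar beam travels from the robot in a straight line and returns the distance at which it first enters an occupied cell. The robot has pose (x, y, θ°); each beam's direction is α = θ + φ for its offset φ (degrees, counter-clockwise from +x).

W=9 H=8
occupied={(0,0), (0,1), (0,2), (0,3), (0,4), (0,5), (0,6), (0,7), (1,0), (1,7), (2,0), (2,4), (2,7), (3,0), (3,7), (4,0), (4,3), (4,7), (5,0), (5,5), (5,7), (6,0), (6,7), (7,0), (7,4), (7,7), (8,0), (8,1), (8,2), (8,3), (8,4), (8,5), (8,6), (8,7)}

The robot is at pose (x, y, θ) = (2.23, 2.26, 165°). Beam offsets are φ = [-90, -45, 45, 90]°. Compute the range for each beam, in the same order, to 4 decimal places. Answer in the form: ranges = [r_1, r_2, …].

beam 1: φ=-90°, α=75°
  cosα=0.2588 sinα=0.9659 | (2,2) | tMaxX 2.9751 tMaxY 0.7661 | tΔX 3.8637 tΔY 1.0353
    t=0.7661 [y] (2,3)
    t=1.8014 [y] (2,4) — stop
  → r_1 = 1.8014
beam 2: φ=-45°, α=120°
  cosα=-0.5000 sinα=0.8660 | (2,2) | tMaxX 0.4600 tMaxY 0.8545 | tΔX 2.0000 tΔY 1.1547
    t=0.4600 [x] (1,2)
    t=0.8545 [y] (1,3)
    t=2.0092 [y] (1,4)
    t=2.4600 [x] (0,4) — stop
  → r_2 = 2.4600
beam 3: φ=45°, α=210°
  cosα=-0.8660 sinα=-0.5000 | (2,2) | tMaxX 0.2656 tMaxY 0.5200 | tΔX 1.1547 tΔY 2.0000
    t=0.2656 [x] (1,2)
    t=0.5200 [y] (1,1)
    t=1.4203 [x] (0,1) — stop
  → r_3 = 1.4203
beam 4: φ=90°, α=255°
  cosα=-0.2588 sinα=-0.9659 | (2,2) | tMaxX 0.8887 tMaxY 0.2692 | tΔX 3.8637 tΔY 1.0353
    t=0.2692 [y] (2,1)
    t=0.8887 [x] (1,1)
    t=1.3044 [y] (1,0) — stop
  → r_4 = 1.3044

ranges = [1.8014, 2.4600, 1.4203, 1.3044]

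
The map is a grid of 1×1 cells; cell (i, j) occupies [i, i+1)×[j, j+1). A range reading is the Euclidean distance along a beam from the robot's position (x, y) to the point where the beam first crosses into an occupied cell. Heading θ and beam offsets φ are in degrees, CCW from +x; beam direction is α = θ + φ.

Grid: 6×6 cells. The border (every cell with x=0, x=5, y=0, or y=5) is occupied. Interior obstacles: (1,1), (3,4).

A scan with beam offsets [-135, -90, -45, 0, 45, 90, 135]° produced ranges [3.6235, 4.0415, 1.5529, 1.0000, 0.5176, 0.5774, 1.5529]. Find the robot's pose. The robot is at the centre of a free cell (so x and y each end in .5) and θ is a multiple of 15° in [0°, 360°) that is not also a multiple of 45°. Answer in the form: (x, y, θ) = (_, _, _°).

(x, y, θ) = (3.5, 1.5, 210°)

The pose lattice has 14·16 = 224 candidates. Test each by forward raycasting.
  (4.5, 3.5, 330°): beam 2 = 2.8868 ≠ 4.0415 ✗
  (3.5, 1.5, 195°): beam 1 = 3.0000 ≠ 3.6235 ✗
  (2.5, 1.5, 165°): beam 1 = 2.8868 ≠ 3.6235 ✗
  …
  (3.5, 1.5, 210°): r_1=3.6235, r_2=4.0415, r_3=1.5529, r_4=1.0000, r_5=0.5176, r_6=0.5774, r_7=1.5529 — all match ✓
Only this pose fits every beam.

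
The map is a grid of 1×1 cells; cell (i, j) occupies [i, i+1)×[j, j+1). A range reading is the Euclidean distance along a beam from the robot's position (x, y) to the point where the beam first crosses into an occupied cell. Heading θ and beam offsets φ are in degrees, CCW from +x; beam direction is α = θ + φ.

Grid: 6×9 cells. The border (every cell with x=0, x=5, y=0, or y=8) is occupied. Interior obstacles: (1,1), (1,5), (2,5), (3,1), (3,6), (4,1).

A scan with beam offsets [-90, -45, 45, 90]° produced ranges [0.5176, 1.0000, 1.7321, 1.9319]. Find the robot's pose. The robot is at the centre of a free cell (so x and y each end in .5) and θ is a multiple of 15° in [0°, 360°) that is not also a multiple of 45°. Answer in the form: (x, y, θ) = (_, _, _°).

The pose lattice has 22·16 = 352 candidates. Test each by forward raycasting.
  (4.5, 5.5, 240°): beam 1 = 1.0000 ≠ 0.5176 ✗
  (1.5, 2.5, 330°): beam 1 = 0.5774 ≠ 0.5176 ✗
  (2.5, 1.5, 300°): beam 1 = 0.5774 ≠ 0.5176 ✗
  …
  (1.5, 7.5, 285°): r_1=0.5176, r_2=1.0000, r_3=1.7321, r_4=1.9319 — all match ✓
Unique over the lattice → pose = (1.5, 7.5, 285°).

(x, y, θ) = (1.5, 7.5, 285°)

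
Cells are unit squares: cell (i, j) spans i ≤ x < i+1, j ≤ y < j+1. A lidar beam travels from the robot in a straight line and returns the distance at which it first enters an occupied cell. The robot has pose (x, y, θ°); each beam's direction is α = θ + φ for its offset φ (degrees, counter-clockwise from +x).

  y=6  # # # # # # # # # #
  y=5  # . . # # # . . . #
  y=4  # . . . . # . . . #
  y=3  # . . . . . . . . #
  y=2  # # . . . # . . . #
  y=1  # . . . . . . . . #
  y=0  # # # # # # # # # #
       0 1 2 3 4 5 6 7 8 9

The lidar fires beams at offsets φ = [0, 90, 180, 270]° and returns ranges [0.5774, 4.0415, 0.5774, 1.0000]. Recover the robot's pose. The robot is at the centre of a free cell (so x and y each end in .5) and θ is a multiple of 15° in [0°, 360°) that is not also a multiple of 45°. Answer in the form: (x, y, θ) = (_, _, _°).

Enumerate (i+0.5, j+0.5, θ) over the 34 free cells and 16 admissible headings. For each, cast all 4 beams and compare to the given ranges.
  (6.5, 2.5, 15°): beam 1 = 2.5882 ≠ 0.5774 ✗
  (4.5, 1.5, 75°): beam 1 = 2.5882 ≠ 0.5774 ✗
  (2.5, 3.5, 240°): beam 1 = 1.0000 ≠ 0.5774 ✗
  (7.5, 2.5, 75°): beam 1 = 3.6235 ≠ 0.5774 ✗
  …
  (5.5, 1.5, 300°): r_1=0.5774, r_2=4.0415, r_3=0.5774, r_4=1.0000 — all match ✓
No second candidate reproduces the full scan.

(x, y, θ) = (5.5, 1.5, 300°)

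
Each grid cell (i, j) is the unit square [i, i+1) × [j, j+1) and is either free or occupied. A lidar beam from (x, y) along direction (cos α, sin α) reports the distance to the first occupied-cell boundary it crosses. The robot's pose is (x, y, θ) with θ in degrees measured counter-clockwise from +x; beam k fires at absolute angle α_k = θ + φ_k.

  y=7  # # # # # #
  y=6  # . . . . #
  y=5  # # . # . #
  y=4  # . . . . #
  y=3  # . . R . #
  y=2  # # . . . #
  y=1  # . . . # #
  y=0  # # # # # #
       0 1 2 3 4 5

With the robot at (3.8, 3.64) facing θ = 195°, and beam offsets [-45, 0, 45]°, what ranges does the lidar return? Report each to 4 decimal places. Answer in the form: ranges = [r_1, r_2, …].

ranges = [2.7200, 2.4728, 3.0484]

beam 1: φ=-45°, α=150°
  dir = (cos 150°, sin 150°) = (-0.8660, 0.5000); from cell (3,3)
  next x-line at t=0.9238, next y-line at t=0.7200; Δt_x=1.1547, Δt_y=2.0000
    y: enter (3,4) at t=0.7200
    x: enter (2,4) at t=0.9238
    x: enter (1,4) at t=2.0785
    y: enter (1,5) at t=2.7200 ← occupied
  → r_1 = 2.7200
beam 2: φ=0°, α=195°
  dir = (cos 195°, sin 195°) = (-0.9659, -0.2588); from cell (3,3)
  next x-line at t=0.8282, next y-line at t=2.4728; Δt_x=1.0353, Δt_y=3.8637
    x: enter (2,3) at t=0.8282
    x: enter (1,3) at t=1.8635
    y: enter (1,2) at t=2.4728 ← occupied
  → r_2 = 2.4728
beam 3: φ=45°, α=240°
  dir = (cos 240°, sin 240°) = (-0.5000, -0.8660); from cell (3,3)
  next x-line at t=1.6000, next y-line at t=0.7390; Δt_x=2.0000, Δt_y=1.1547
    y: enter (3,2) at t=0.7390
    x: enter (2,2) at t=1.6000
    y: enter (2,1) at t=1.8937
    y: enter (2,0) at t=3.0484 ← occupied
  → r_3 = 3.0484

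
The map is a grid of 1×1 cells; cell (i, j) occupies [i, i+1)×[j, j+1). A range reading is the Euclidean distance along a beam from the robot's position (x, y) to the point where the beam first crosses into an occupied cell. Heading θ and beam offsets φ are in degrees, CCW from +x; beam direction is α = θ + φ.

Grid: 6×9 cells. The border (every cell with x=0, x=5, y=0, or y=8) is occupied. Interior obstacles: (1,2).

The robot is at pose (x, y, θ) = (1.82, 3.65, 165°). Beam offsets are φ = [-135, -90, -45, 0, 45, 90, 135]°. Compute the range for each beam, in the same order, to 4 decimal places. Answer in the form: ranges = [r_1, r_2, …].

ranges = [3.6719, 4.5035, 1.6400, 0.8489, 0.9469, 0.6729, 3.0600]

beam 1: φ=-135°, α=30°
  d=(0.8660,0.5000)  start (1,3)  tX=0.2078 tY=0.7000  stride 1/|dx|=1.1547 1/|dy|=2.0000
    cross x-line → (2,3), t=0.2078
    cross y-line → (2,4), t=0.7000
    cross x-line → (3,4), t=1.3625
    cross x-line → (4,4), t=2.5172
    cross y-line → (4,5), t=2.7000
    cross x-line → (5,5), t=3.6719 (wall)
  → r_1 = 3.6719
beam 2: φ=-90°, α=75°
  d=(0.2588,0.9659)  start (1,3)  tX=0.6955 tY=0.3623  stride 1/|dx|=3.8637 1/|dy|=1.0353
    cross y-line → (1,4), t=0.3623
    cross x-line → (2,4), t=0.6955
    cross y-line → (2,5), t=1.3976
    cross y-line → (2,6), t=2.4329
    cross y-line → (2,7), t=3.4682
    cross y-line → (2,8), t=4.5035 (wall)
  → r_2 = 4.5035
beam 3: φ=-45°, α=120°
  d=(-0.5000,0.8660)  start (1,3)  tX=1.6400 tY=0.4041  stride 1/|dx|=2.0000 1/|dy|=1.1547
    cross y-line → (1,4), t=0.4041
    cross y-line → (1,5), t=1.5588
    cross x-line → (0,5), t=1.6400 (wall)
  → r_3 = 1.6400
beam 4: φ=0°, α=165°
  d=(-0.9659,0.2588)  start (1,3)  tX=0.8489 tY=1.3523  stride 1/|dx|=1.0353 1/|dy|=3.8637
    cross x-line → (0,3), t=0.8489 (wall)
  → r_4 = 0.8489
beam 5: φ=45°, α=210°
  d=(-0.8660,-0.5000)  start (1,3)  tX=0.9469 tY=1.3000  stride 1/|dx|=1.1547 1/|dy|=2.0000
    cross x-line → (0,3), t=0.9469 (wall)
  → r_5 = 0.9469
beam 6: φ=90°, α=255°
  d=(-0.2588,-0.9659)  start (1,3)  tX=3.1682 tY=0.6729  stride 1/|dx|=3.8637 1/|dy|=1.0353
    cross y-line → (1,2), t=0.6729 (wall)
  → r_6 = 0.6729
beam 7: φ=135°, α=300°
  d=(0.5000,-0.8660)  start (1,3)  tX=0.3600 tY=0.7506  stride 1/|dx|=2.0000 1/|dy|=1.1547
    cross x-line → (2,3), t=0.3600
    cross y-line → (2,2), t=0.7506
    cross y-line → (2,1), t=1.9053
    cross x-line → (3,1), t=2.3600
    cross y-line → (3,0), t=3.0600 (wall)
  → r_7 = 3.0600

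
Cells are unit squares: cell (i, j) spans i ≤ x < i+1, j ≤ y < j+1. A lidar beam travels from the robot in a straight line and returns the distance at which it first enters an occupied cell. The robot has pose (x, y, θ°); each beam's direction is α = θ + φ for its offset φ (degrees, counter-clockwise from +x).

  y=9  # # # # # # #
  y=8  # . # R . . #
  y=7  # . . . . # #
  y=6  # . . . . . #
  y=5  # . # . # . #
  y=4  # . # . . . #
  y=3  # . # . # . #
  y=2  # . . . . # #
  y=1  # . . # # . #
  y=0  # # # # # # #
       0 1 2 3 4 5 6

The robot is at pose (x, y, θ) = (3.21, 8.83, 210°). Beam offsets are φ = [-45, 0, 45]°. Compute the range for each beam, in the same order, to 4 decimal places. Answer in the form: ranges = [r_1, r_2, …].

beam 1: φ=-45°, α=165°
  d=(-0.9659,0.2588)  start (3,8)  tX=0.2174 tY=0.6568  stride 1/|dx|=1.0353 1/|dy|=3.8637
    cross x-line → (2,8), t=0.2174 (wall)
  → r_1 = 0.2174
beam 2: φ=0°, α=210°
  d=(-0.8660,-0.5000)  start (3,8)  tX=0.2425 tY=1.6600  stride 1/|dx|=1.1547 1/|dy|=2.0000
    cross x-line → (2,8), t=0.2425 (wall)
  → r_2 = 0.2425
beam 3: φ=45°, α=255°
  d=(-0.2588,-0.9659)  start (3,8)  tX=0.8114 tY=0.8593  stride 1/|dx|=3.8637 1/|dy|=1.0353
    cross x-line → (2,8), t=0.8114 (wall)
  → r_3 = 0.8114

ranges = [0.2174, 0.2425, 0.8114]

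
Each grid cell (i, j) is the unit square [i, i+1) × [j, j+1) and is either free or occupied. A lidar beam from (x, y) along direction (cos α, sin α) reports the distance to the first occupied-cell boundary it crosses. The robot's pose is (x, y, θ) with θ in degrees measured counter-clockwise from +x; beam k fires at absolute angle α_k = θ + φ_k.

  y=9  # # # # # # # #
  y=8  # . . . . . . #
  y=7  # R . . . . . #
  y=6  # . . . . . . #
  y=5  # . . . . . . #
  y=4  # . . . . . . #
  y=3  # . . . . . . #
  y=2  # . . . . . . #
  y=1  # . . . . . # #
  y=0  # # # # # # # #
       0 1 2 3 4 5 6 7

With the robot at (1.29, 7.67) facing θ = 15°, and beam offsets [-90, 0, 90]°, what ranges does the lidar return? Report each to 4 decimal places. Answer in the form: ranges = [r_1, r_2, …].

beam 1: φ=-90°, α=285°
  direction (0.2588, -0.9659); cell (1,7); t to first gridline: x 2.7432, y 0.6936 (then +3.8637 / +1.0353)
    (1,6) via y @ 0.6936
    (1,5) via y @ 1.7289
    (2,5) via x @ 2.7432
    (2,4) via y @ 2.7642
    (2,3) via y @ 3.7995
    (2,2) via y @ 4.8347
    (2,1) via y @ 5.8700
    (3,1) via x @ 6.6069
    (3,0) via y @ 6.9053  # hit
  → r_1 = 6.9053
beam 2: φ=0°, α=15°
  direction (0.9659, 0.2588); cell (1,7); t to first gridline: x 0.7350, y 1.2750 (then +1.0353 / +3.8637)
    (2,7) via x @ 0.7350
    (2,8) via y @ 1.2750
    (3,8) via x @ 1.7703
    (4,8) via x @ 2.8056
    (5,8) via x @ 3.8409
    (6,8) via x @ 4.8762
    (6,9) via y @ 5.1387  # hit
  → r_2 = 5.1387
beam 3: φ=90°, α=105°
  direction (-0.2588, 0.9659); cell (1,7); t to first gridline: x 1.1205, y 0.3416 (then +3.8637 / +1.0353)
    (1,8) via y @ 0.3416
    (0,8) via x @ 1.1205  # hit
  → r_3 = 1.1205

ranges = [6.9053, 5.1387, 1.1205]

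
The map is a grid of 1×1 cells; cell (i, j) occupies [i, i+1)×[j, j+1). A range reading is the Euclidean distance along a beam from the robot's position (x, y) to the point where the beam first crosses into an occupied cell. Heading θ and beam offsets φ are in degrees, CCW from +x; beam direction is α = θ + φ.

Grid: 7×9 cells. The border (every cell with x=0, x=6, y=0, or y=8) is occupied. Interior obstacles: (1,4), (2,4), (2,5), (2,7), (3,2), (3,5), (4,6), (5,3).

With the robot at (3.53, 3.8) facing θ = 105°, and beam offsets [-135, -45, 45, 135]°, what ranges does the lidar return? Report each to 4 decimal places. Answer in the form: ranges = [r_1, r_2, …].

beam 1: φ=-135°, α=330°
  direction (0.8660, -0.5000); cell (3,3); t to first gridline: x 0.5427, y 1.6000 (then +1.1547 / +2.0000)
    (4,3) via x @ 0.5427
    (4,2) via y @ 1.6000
    (5,2) via x @ 1.6974
    (6,2) via x @ 2.8521  # hit
  → r_1 = 2.8521
beam 2: φ=-45°, α=60°
  direction (0.5000, 0.8660); cell (3,3); t to first gridline: x 0.9400, y 0.2309 (then +2.0000 / +1.1547)
    (3,4) via y @ 0.2309
    (4,4) via x @ 0.9400
    (4,5) via y @ 1.3856
    (4,6) via y @ 2.5403  # hit
  → r_2 = 2.5403
beam 3: φ=45°, α=150°
  direction (-0.8660, 0.5000); cell (3,3); t to first gridline: x 0.6120, y 0.4000 (then +1.1547 / +2.0000)
    (3,4) via y @ 0.4000
    (2,4) via x @ 0.6120  # hit
  → r_3 = 0.6120
beam 4: φ=135°, α=240°
  direction (-0.5000, -0.8660); cell (3,3); t to first gridline: x 1.0600, y 0.9238 (then +2.0000 / +1.1547)
    (3,2) via y @ 0.9238  # hit
  → r_4 = 0.9238

ranges = [2.8521, 2.5403, 0.6120, 0.9238]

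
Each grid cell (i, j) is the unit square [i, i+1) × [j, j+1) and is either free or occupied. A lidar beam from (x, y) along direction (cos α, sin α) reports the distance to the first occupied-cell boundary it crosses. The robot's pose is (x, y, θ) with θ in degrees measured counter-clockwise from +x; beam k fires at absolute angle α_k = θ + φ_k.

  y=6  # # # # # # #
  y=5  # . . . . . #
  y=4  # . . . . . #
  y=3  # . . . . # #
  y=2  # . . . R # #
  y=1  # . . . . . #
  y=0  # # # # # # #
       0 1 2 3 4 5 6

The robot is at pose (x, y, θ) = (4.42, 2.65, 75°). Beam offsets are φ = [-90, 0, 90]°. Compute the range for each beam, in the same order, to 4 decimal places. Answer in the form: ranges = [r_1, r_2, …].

beam 1: φ=-90°, α=345°
  dir = (cos 345°, sin 345°) = (0.9659, -0.2588); from cell (4,2)
  next x-line at t=0.6005, next y-line at t=2.5114; Δt_x=1.0353, Δt_y=3.8637
    x: enter (5,2) at t=0.6005 ← occupied
  → r_1 = 0.6005
beam 2: φ=0°, α=75°
  dir = (cos 75°, sin 75°) = (0.2588, 0.9659); from cell (4,2)
  next x-line at t=2.2409, next y-line at t=0.3623; Δt_x=3.8637, Δt_y=1.0353
    y: enter (4,3) at t=0.3623
    y: enter (4,4) at t=1.3976
    x: enter (5,4) at t=2.2409
    y: enter (5,5) at t=2.4329
    y: enter (5,6) at t=3.4682 ← occupied
  → r_2 = 3.4682
beam 3: φ=90°, α=165°
  dir = (cos 165°, sin 165°) = (-0.9659, 0.2588); from cell (4,2)
  next x-line at t=0.4348, next y-line at t=1.3523; Δt_x=1.0353, Δt_y=3.8637
    x: enter (3,2) at t=0.4348
    y: enter (3,3) at t=1.3523
    x: enter (2,3) at t=1.4701
    x: enter (1,3) at t=2.5054
    x: enter (0,3) at t=3.5406 ← occupied
  → r_3 = 3.5406

ranges = [0.6005, 3.4682, 3.5406]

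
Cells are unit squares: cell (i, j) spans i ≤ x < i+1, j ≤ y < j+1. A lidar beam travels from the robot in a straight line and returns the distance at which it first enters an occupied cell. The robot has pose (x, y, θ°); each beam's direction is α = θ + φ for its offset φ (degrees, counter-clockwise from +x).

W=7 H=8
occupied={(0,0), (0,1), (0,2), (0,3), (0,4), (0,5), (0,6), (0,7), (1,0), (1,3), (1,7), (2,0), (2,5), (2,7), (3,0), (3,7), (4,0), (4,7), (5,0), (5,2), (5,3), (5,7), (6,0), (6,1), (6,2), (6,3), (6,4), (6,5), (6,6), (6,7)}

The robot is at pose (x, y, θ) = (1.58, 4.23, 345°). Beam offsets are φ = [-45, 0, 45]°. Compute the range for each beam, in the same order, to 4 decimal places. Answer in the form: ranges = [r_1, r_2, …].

ranges = [0.2656, 3.5406, 1.5400]

beam 1: φ=-45°, α=300°
  cosα=0.5000 sinα=-0.8660 | (1,4) | tMaxX 0.8400 tMaxY 0.2656 | tΔX 2.0000 tΔY 1.1547
    t=0.2656 [y] (1,3) — stop
  → r_1 = 0.2656
beam 2: φ=0°, α=345°
  cosα=0.9659 sinα=-0.2588 | (1,4) | tMaxX 0.4348 tMaxY 0.8887 | tΔX 1.0353 tΔY 3.8637
    t=0.4348 [x] (2,4)
    t=0.8887 [y] (2,3)
    t=1.4701 [x] (3,3)
    t=2.5054 [x] (4,3)
    t=3.5406 [x] (5,3) — stop
  → r_2 = 3.5406
beam 3: φ=45°, α=30°
  cosα=0.8660 sinα=0.5000 | (1,4) | tMaxX 0.4850 tMaxY 1.5400 | tΔX 1.1547 tΔY 2.0000
    t=0.4850 [x] (2,4)
    t=1.5400 [y] (2,5) — stop
  → r_3 = 1.5400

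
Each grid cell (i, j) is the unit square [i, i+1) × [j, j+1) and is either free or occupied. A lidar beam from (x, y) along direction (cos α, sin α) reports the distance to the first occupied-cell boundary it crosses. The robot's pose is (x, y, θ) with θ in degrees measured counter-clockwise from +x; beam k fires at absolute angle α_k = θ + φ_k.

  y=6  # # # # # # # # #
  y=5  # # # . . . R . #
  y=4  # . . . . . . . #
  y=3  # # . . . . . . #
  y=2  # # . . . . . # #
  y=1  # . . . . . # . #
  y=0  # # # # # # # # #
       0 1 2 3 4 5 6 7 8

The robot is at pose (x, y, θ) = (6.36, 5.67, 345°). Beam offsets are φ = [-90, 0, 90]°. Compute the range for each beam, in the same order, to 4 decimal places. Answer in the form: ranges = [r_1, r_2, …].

beam 1: φ=-90°, α=255°
  d=(-0.2588,-0.9659)  start (6,5)  tX=1.3909 tY=0.6936  stride 1/|dx|=3.8637 1/|dy|=1.0353
    cross y-line → (6,4), t=0.6936
    cross x-line → (5,4), t=1.3909
    cross y-line → (5,3), t=1.7289
    cross y-line → (5,2), t=2.7642
    cross y-line → (5,1), t=3.7995
    cross y-line → (5,0), t=4.8347 (wall)
  → r_1 = 4.8347
beam 2: φ=0°, α=345°
  d=(0.9659,-0.2588)  start (6,5)  tX=0.6626 tY=2.5887  stride 1/|dx|=1.0353 1/|dy|=3.8637
    cross x-line → (7,5), t=0.6626
    cross x-line → (8,5), t=1.6979 (wall)
  → r_2 = 1.6979
beam 3: φ=90°, α=75°
  d=(0.2588,0.9659)  start (6,5)  tX=2.4728 tY=0.3416  stride 1/|dx|=3.8637 1/|dy|=1.0353
    cross y-line → (6,6), t=0.3416 (wall)
  → r_3 = 0.3416

ranges = [4.8347, 1.6979, 0.3416]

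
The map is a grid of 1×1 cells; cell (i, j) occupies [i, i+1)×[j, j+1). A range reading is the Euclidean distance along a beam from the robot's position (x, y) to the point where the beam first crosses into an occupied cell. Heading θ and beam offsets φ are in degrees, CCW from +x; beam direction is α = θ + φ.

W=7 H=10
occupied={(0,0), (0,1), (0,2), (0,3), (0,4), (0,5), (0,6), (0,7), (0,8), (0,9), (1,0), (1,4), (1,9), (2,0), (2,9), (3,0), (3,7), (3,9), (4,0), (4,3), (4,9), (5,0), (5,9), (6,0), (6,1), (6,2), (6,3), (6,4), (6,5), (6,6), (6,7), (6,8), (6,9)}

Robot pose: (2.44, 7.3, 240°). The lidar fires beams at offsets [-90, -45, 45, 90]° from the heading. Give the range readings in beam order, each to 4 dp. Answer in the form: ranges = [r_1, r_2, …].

ranges = [1.6628, 1.4908, 6.5222, 4.1107]

beam 1: φ=-90°, α=150°
  direction (-0.8660, 0.5000); cell (2,7); t to first gridline: x 0.5081, y 1.4000 (then +1.1547 / +2.0000)
    (1,7) via x @ 0.5081
    (1,8) via y @ 1.4000
    (0,8) via x @ 1.6628  # hit
  → r_1 = 1.6628
beam 2: φ=-45°, α=195°
  direction (-0.9659, -0.2588); cell (2,7); t to first gridline: x 0.4555, y 1.1591 (then +1.0353 / +3.8637)
    (1,7) via x @ 0.4555
    (1,6) via y @ 1.1591
    (0,6) via x @ 1.4908  # hit
  → r_2 = 1.4908
beam 3: φ=45°, α=285°
  direction (0.2588, -0.9659); cell (2,7); t to first gridline: x 2.1637, y 0.3106 (then +3.8637 / +1.0353)
    (2,6) via y @ 0.3106
    (2,5) via y @ 1.3459
    (3,5) via x @ 2.1637
    (3,4) via y @ 2.3811
    (3,3) via y @ 3.4164
    (3,2) via y @ 4.4517
    (3,1) via y @ 5.4870
    (4,1) via x @ 6.0274
    (4,0) via y @ 6.5222  # hit
  → r_3 = 6.5222
beam 4: φ=90°, α=330°
  direction (0.8660, -0.5000); cell (2,7); t to first gridline: x 0.6466, y 0.6000 (then +1.1547 / +2.0000)
    (2,6) via y @ 0.6000
    (3,6) via x @ 0.6466
    (4,6) via x @ 1.8013
    (4,5) via y @ 2.6000
    (5,5) via x @ 2.9560
    (6,5) via x @ 4.1107  # hit
  → r_4 = 4.1107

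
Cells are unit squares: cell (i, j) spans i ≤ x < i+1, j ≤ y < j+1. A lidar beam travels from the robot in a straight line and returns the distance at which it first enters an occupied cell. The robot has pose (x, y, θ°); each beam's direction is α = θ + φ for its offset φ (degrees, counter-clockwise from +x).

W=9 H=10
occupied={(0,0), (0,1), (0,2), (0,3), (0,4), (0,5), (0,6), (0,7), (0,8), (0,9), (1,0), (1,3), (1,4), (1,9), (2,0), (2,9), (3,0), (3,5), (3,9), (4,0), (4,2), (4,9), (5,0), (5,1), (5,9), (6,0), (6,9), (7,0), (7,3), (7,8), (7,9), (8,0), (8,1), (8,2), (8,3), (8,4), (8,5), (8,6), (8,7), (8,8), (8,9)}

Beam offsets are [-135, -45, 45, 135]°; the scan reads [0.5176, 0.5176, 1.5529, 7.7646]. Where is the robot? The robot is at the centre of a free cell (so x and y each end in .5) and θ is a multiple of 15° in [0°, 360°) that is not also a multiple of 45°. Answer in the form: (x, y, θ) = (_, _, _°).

(x, y, θ) = (6.5, 1.5, 330°)

Candidates: 49 free-cell centres × 16 headings = 784 poses. Raycast each; keep the one whose scan matches to 4 dp.
  (7.5, 1.5, 195°): beam 1 = 1.0000 ≠ 0.5176 ✗
  (4.5, 1.5, 300°): beam 1 = 3.6235 ≠ 0.5176 ✗
  (6.5, 2.5, 285°): beam 1 = 6.3509 ≠ 0.5176 ✗
  (1.5, 6.5, 300°): beam 2 = 1.5529 ≠ 0.5176 ✗
  …
  (6.5, 1.5, 330°): r_1=0.5176, r_2=0.5176, r_3=1.5529, r_4=7.7646 — all match ✓
No second candidate reproduces the full scan.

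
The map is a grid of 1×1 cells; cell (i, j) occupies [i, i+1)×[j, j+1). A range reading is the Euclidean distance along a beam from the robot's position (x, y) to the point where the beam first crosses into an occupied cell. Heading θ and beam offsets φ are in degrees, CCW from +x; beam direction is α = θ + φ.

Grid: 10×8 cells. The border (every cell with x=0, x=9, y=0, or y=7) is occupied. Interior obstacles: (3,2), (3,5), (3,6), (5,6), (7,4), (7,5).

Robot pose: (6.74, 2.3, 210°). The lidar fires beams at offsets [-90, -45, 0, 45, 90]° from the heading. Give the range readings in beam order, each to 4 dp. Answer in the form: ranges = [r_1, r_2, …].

ranges = [5.4271, 5.9425, 2.6000, 1.3459, 1.5011]

beam 1: φ=-90°, α=120°
  dir = (cos 120°, sin 120°) = (-0.5000, 0.8660); from cell (6,2)
  next x-line at t=1.4800, next y-line at t=0.8083; Δt_x=2.0000, Δt_y=1.1547
    y: enter (6,3) at t=0.8083
    x: enter (5,3) at t=1.4800
    y: enter (5,4) at t=1.9630
    y: enter (5,5) at t=3.1177
    x: enter (4,5) at t=3.4800
    y: enter (4,6) at t=4.2724
    y: enter (4,7) at t=5.4271 ← occupied
  → r_1 = 5.4271
beam 2: φ=-45°, α=165°
  dir = (cos 165°, sin 165°) = (-0.9659, 0.2588); from cell (6,2)
  next x-line at t=0.7661, next y-line at t=2.7046; Δt_x=1.0353, Δt_y=3.8637
    x: enter (5,2) at t=0.7661
    x: enter (4,2) at t=1.8014
    y: enter (4,3) at t=2.7046
    x: enter (3,3) at t=2.8367
    x: enter (2,3) at t=3.8719
    x: enter (1,3) at t=4.9072
    x: enter (0,3) at t=5.9425 ← occupied
  → r_2 = 5.9425
beam 3: φ=0°, α=210°
  dir = (cos 210°, sin 210°) = (-0.8660, -0.5000); from cell (6,2)
  next x-line at t=0.8545, next y-line at t=0.6000; Δt_x=1.1547, Δt_y=2.0000
    y: enter (6,1) at t=0.6000
    x: enter (5,1) at t=0.8545
    x: enter (4,1) at t=2.0092
    y: enter (4,0) at t=2.6000 ← occupied
  → r_3 = 2.6000
beam 4: φ=45°, α=255°
  dir = (cos 255°, sin 255°) = (-0.2588, -0.9659); from cell (6,2)
  next x-line at t=2.8591, next y-line at t=0.3106; Δt_x=3.8637, Δt_y=1.0353
    y: enter (6,1) at t=0.3106
    y: enter (6,0) at t=1.3459 ← occupied
  → r_4 = 1.3459
beam 5: φ=90°, α=300°
  dir = (cos 300°, sin 300°) = (0.5000, -0.8660); from cell (6,2)
  next x-line at t=0.5200, next y-line at t=0.3464; Δt_x=2.0000, Δt_y=1.1547
    y: enter (6,1) at t=0.3464
    x: enter (7,1) at t=0.5200
    y: enter (7,0) at t=1.5011 ← occupied
  → r_5 = 1.5011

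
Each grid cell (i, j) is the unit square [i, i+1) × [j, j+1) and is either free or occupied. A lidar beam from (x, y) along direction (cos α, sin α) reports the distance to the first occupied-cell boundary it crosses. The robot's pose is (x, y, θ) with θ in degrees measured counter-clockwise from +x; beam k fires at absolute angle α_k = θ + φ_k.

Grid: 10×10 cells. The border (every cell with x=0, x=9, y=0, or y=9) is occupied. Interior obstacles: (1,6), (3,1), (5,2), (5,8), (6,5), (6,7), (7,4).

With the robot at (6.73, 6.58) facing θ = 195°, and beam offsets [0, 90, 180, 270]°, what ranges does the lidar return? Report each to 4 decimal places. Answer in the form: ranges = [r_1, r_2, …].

beam 1: φ=0°, α=195°
  direction (-0.9659, -0.2588); cell (6,6); t to first gridline: x 0.7558, y 2.2409 (then +1.0353 / +3.8637)
    (5,6) via x @ 0.7558
    (4,6) via x @ 1.7910
    (4,5) via y @ 2.2409
    (3,5) via x @ 2.8263
    (2,5) via x @ 3.8616
    (1,5) via x @ 4.8969
    (0,5) via x @ 5.9321  # hit
  → r_1 = 5.9321
beam 2: φ=90°, α=285°
  direction (0.2588, -0.9659); cell (6,6); t to first gridline: x 1.0432, y 0.6005 (then +3.8637 / +1.0353)
    (6,5) via y @ 0.6005  # hit
  → r_2 = 0.6005
beam 3: φ=180°, α=15°
  direction (0.9659, 0.2588); cell (6,6); t to first gridline: x 0.2795, y 1.6228 (then +1.0353 / +3.8637)
    (7,6) via x @ 0.2795
    (8,6) via x @ 1.3148
    (8,7) via y @ 1.6228
    (9,7) via x @ 2.3501  # hit
  → r_3 = 2.3501
beam 4: φ=270°, α=105°
  direction (-0.2588, 0.9659); cell (6,6); t to first gridline: x 2.8205, y 0.4348 (then +3.8637 / +1.0353)
    (6,7) via y @ 0.4348  # hit
  → r_4 = 0.4348

ranges = [5.9321, 0.6005, 2.3501, 0.4348]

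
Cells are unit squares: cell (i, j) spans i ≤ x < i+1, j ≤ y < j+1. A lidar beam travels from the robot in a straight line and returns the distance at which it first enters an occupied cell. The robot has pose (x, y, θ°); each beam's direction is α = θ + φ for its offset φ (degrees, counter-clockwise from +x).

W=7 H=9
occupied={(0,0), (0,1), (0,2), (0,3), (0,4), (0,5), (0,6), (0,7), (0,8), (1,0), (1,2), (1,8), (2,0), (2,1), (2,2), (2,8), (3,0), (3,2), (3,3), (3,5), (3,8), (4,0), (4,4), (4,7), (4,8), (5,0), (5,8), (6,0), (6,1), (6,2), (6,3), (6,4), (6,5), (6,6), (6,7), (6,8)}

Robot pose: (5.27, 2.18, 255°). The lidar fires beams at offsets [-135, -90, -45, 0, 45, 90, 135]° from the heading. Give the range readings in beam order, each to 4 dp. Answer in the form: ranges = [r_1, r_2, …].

ranges = [2.1016, 1.3148, 2.3600, 1.2216, 1.3625, 0.7558, 0.8429]

beam 1: φ=-135°, α=120°
  direction (-0.5000, 0.8660); cell (5,2); t to first gridline: x 0.5400, y 0.9469 (then +2.0000 / +1.1547)
    (4,2) via x @ 0.5400
    (4,3) via y @ 0.9469
    (4,4) via y @ 2.1016  # hit
  → r_1 = 2.1016
beam 2: φ=-90°, α=165°
  direction (-0.9659, 0.2588); cell (5,2); t to first gridline: x 0.2795, y 3.1682 (then +1.0353 / +3.8637)
    (4,2) via x @ 0.2795
    (3,2) via x @ 1.3148  # hit
  → r_2 = 1.3148
beam 3: φ=-45°, α=210°
  direction (-0.8660, -0.5000); cell (5,2); t to first gridline: x 0.3118, y 0.3600 (then +1.1547 / +2.0000)
    (4,2) via x @ 0.3118
    (4,1) via y @ 0.3600
    (3,1) via x @ 1.4665
    (3,0) via y @ 2.3600  # hit
  → r_3 = 2.3600
beam 4: φ=0°, α=255°
  direction (-0.2588, -0.9659); cell (5,2); t to first gridline: x 1.0432, y 0.1863 (then +3.8637 / +1.0353)
    (5,1) via y @ 0.1863
    (4,1) via x @ 1.0432
    (4,0) via y @ 1.2216  # hit
  → r_4 = 1.2216
beam 5: φ=45°, α=300°
  direction (0.5000, -0.8660); cell (5,2); t to first gridline: x 1.4600, y 0.2078 (then +2.0000 / +1.1547)
    (5,1) via y @ 0.2078
    (5,0) via y @ 1.3625  # hit
  → r_5 = 1.3625
beam 6: φ=90°, α=345°
  direction (0.9659, -0.2588); cell (5,2); t to first gridline: x 0.7558, y 0.6955 (then +1.0353 / +3.8637)
    (5,1) via y @ 0.6955
    (6,1) via x @ 0.7558  # hit
  → r_6 = 0.7558
beam 7: φ=135°, α=30°
  direction (0.8660, 0.5000); cell (5,2); t to first gridline: x 0.8429, y 1.6400 (then +1.1547 / +2.0000)
    (6,2) via x @ 0.8429  # hit
  → r_7 = 0.8429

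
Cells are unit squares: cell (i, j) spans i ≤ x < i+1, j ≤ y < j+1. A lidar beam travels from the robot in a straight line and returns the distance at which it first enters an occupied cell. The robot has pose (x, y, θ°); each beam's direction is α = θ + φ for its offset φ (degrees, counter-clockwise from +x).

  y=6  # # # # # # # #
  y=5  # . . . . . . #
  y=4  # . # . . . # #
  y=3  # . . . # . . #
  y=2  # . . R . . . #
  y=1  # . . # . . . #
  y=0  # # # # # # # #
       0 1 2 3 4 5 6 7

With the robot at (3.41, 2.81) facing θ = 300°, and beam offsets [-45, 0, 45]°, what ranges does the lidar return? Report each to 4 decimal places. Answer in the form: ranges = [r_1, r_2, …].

beam 1: φ=-45°, α=255°
  direction (-0.2588, -0.9659); cell (3,2); t to first gridline: x 1.5841, y 0.8386 (then +3.8637 / +1.0353)
    (3,1) via y @ 0.8386  # hit
  → r_1 = 0.8386
beam 2: φ=0°, α=300°
  direction (0.5000, -0.8660); cell (3,2); t to first gridline: x 1.1800, y 0.9353 (then +2.0000 / +1.1547)
    (3,1) via y @ 0.9353  # hit
  → r_2 = 0.9353
beam 3: φ=45°, α=345°
  direction (0.9659, -0.2588); cell (3,2); t to first gridline: x 0.6108, y 3.1296 (then +1.0353 / +3.8637)
    (4,2) via x @ 0.6108
    (5,2) via x @ 1.6461
    (6,2) via x @ 2.6814
    (6,1) via y @ 3.1296
    (7,1) via x @ 3.7166  # hit
  → r_3 = 3.7166

ranges = [0.8386, 0.9353, 3.7166]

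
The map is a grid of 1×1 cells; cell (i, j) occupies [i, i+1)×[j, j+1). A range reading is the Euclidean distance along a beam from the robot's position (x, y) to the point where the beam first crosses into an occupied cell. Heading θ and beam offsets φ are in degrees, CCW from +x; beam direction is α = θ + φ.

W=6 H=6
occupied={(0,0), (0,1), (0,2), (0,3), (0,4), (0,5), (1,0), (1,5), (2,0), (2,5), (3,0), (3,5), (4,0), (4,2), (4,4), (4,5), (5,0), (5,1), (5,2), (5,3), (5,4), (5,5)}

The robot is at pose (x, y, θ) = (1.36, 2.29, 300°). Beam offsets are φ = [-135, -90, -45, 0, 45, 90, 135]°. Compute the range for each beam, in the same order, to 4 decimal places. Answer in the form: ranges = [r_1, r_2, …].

ranges = [0.3727, 0.4157, 1.3355, 1.4896, 3.7684, 3.4200, 2.8056]

beam 1: φ=-135°, α=165°
  cosα=-0.9659 sinα=0.2588 | (1,2) | tMaxX 0.3727 tMaxY 2.7432 | tΔX 1.0353 tΔY 3.8637
    t=0.3727 [x] (0,2) — stop
  → r_1 = 0.3727
beam 2: φ=-90°, α=210°
  cosα=-0.8660 sinα=-0.5000 | (1,2) | tMaxX 0.4157 tMaxY 0.5800 | tΔX 1.1547 tΔY 2.0000
    t=0.4157 [x] (0,2) — stop
  → r_2 = 0.4157
beam 3: φ=-45°, α=255°
  cosα=-0.2588 sinα=-0.9659 | (1,2) | tMaxX 1.3909 tMaxY 0.3002 | tΔX 3.8637 tΔY 1.0353
    t=0.3002 [y] (1,1)
    t=1.3355 [y] (1,0) — stop
  → r_3 = 1.3355
beam 4: φ=0°, α=300°
  cosα=0.5000 sinα=-0.8660 | (1,2) | tMaxX 1.2800 tMaxY 0.3349 | tΔX 2.0000 tΔY 1.1547
    t=0.3349 [y] (1,1)
    t=1.2800 [x] (2,1)
    t=1.4896 [y] (2,0) — stop
  → r_4 = 1.4896
beam 5: φ=45°, α=345°
  cosα=0.9659 sinα=-0.2588 | (1,2) | tMaxX 0.6626 tMaxY 1.1205 | tΔX 1.0353 tΔY 3.8637
    t=0.6626 [x] (2,2)
    t=1.1205 [y] (2,1)
    t=1.6979 [x] (3,1)
    t=2.7331 [x] (4,1)
    t=3.7684 [x] (5,1) — stop
  → r_5 = 3.7684
beam 6: φ=90°, α=30°
  cosα=0.8660 sinα=0.5000 | (1,2) | tMaxX 0.7390 tMaxY 1.4200 | tΔX 1.1547 tΔY 2.0000
    t=0.7390 [x] (2,2)
    t=1.4200 [y] (2,3)
    t=1.8937 [x] (3,3)
    t=3.0484 [x] (4,3)
    t=3.4200 [y] (4,4) — stop
  → r_6 = 3.4200
beam 7: φ=135°, α=75°
  cosα=0.2588 sinα=0.9659 | (1,2) | tMaxX 2.4728 tMaxY 0.7350 | tΔX 3.8637 tΔY 1.0353
    t=0.7350 [y] (1,3)
    t=1.7703 [y] (1,4)
    t=2.4728 [x] (2,4)
    t=2.8056 [y] (2,5) — stop
  → r_7 = 2.8056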